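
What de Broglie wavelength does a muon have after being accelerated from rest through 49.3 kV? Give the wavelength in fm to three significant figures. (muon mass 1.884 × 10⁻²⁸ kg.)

λ = 384 fm

KE = eV = 1.602 × 10⁻¹⁹ × 4.930 × 10⁴ = 7.898 × 10⁻¹⁵ J.
p = √(2mKE) = √(2 × 1.884 × 10⁻²⁸ × 7.898 × 10⁻¹⁵) = 1.725 × 10⁻²¹ kg·m/s.
λ = h/p = 6.626 × 10⁻³⁴ / 1.725 × 10⁻²¹ = 3.84 × 10⁻¹³ m = 384 fm.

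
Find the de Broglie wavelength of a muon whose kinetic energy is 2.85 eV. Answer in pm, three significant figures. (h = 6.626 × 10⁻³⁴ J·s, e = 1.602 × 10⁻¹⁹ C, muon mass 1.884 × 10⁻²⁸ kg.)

KE = 2.85 eV = 4.566 × 10⁻¹⁹ J.
p = √(2mKE) = √(2 × 1.884 × 10⁻²⁸ × 4.566 × 10⁻¹⁹) = 1.312 × 10⁻²³ kg·m/s.
λ = h/p = 6.626 × 10⁻³⁴ / 1.312 × 10⁻²³ = 5.05 × 10⁻¹¹ m = 50.5 pm.

λ = 50.5 pm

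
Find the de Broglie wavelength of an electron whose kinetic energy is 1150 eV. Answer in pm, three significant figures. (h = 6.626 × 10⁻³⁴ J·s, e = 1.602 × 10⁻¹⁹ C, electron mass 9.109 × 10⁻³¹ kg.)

KE = 1150 eV = 1.842 × 10⁻¹⁶ J.
p = √(2mKE) = √(2 × 9.109 × 10⁻³¹ × 1.842 × 10⁻¹⁶) = 1.832 × 10⁻²³ kg·m/s.
λ = h/p = 6.626 × 10⁻³⁴ / 1.832 × 10⁻²³ = 3.62 × 10⁻¹¹ m = 36.2 pm.

λ = 36.2 pm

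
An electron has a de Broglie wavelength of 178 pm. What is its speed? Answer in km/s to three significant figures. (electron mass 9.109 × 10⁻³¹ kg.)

p = h/λ = 6.626 × 10⁻³⁴ / 1.780 × 10⁻¹⁰ = 3.722 × 10⁻²⁴ kg·m/s.
v = p/m = 3.722 × 10⁻²⁴ / 9.109 × 10⁻³¹ = 4.09 × 10⁶ m/s = 4090 km/s.

v = 4090 km/s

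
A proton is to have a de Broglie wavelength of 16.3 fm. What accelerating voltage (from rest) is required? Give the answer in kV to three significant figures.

p = h/λ = 6.626 × 10⁻³⁴ / 1.630 × 10⁻¹⁴ = 4.065 × 10⁻²⁰ kg·m/s.
KE = p²/(2m) = 4.939 × 10⁻¹³ J.
V = KE/e = 4.939 × 10⁻¹³ / (1.602 × 10⁻¹⁹) = 3080 kV.

V = 3080 kV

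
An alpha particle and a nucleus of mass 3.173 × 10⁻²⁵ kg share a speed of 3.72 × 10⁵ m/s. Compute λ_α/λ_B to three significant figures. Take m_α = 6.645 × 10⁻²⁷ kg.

λ_α/λ_B = 47.8

At fixed v, p = mv so λ = h/(mv) ∝ 1/m.
λ_α/λ_B = m_B/m_α = 3.173 × 10⁻²⁵/6.645 × 10⁻²⁷ = 47.8.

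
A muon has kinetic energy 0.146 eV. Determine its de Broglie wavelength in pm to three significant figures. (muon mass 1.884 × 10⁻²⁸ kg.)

λ = 223 pm

KE = 0.146 eV = 2.339 × 10⁻²⁰ J.
p = √(2mKE) = √(2 × 1.884 × 10⁻²⁸ × 2.339 × 10⁻²⁰) = 2.969 × 10⁻²⁴ kg·m/s.
λ = h/p = 6.626 × 10⁻³⁴ / 2.969 × 10⁻²⁴ = 2.23 × 10⁻¹⁰ m = 223 pm.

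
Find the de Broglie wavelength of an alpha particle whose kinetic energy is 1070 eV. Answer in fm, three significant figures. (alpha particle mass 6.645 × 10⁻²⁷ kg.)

KE = 1070 eV = 1.714 × 10⁻¹⁶ J.
p = √(2mKE) = √(2 × 6.645 × 10⁻²⁷ × 1.714 × 10⁻¹⁶) = 1.509 × 10⁻²¹ kg·m/s.
λ = h/p = 6.626 × 10⁻³⁴ / 1.509 × 10⁻²¹ = 4.39 × 10⁻¹³ m = 439 fm.

λ = 439 fm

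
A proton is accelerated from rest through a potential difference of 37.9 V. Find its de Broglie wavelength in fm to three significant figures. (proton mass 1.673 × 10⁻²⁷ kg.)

KE = eV = 1.602 × 10⁻¹⁹ × 37.90 = 6.072 × 10⁻¹⁸ J.
p = √(2mKE) = √(2 × 1.673 × 10⁻²⁷ × 6.072 × 10⁻¹⁸) = 1.425 × 10⁻²² kg·m/s.
λ = h/p = 6.626 × 10⁻³⁴ / 1.425 × 10⁻²² = 4.65 × 10⁻¹² m = 4650 fm.

λ = 4650 fm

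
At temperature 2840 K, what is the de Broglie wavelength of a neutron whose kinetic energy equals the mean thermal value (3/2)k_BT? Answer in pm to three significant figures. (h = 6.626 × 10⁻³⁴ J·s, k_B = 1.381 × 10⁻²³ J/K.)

λ = 47.2 pm

KE = (3/2)k_BT = 1.5 × 1.381 × 10⁻²³ × 2840 = 5.883 × 10⁻²⁰ J.
p = √(2mKE) = √(2 × 1.675 × 10⁻²⁷ × 5.883 × 10⁻²⁰) = 1.404 × 10⁻²³ kg·m/s.
λ = h/p = 4.72 × 10⁻¹¹ m = 47.2 pm.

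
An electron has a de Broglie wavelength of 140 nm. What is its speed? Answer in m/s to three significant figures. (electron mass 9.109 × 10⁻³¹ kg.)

v = 5200 m/s

p = h/λ = 6.626 × 10⁻³⁴ / 1.400 × 10⁻⁷ = 4.733 × 10⁻²⁷ kg·m/s.
v = p/m = 4.733 × 10⁻²⁷ / 9.109 × 10⁻³¹ = 5.20 × 10³ m/s = 5200 m/s.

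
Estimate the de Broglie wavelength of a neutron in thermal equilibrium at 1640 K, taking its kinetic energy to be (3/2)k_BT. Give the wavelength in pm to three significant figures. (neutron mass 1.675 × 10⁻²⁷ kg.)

λ = 62.1 pm

KE = (3/2)k_BT = 1.5 × 1.381 × 10⁻²³ × 1640 = 3.397 × 10⁻²⁰ J.
p = √(2mKE) = √(2 × 1.675 × 10⁻²⁷ × 3.397 × 10⁻²⁰) = 1.067 × 10⁻²³ kg·m/s.
λ = h/p = 6.21 × 10⁻¹¹ m = 62.1 pm.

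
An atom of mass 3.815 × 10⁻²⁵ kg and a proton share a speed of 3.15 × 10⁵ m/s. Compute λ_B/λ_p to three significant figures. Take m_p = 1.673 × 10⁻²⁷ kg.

At fixed v, p = mv so λ = h/(mv) ∝ 1/m.
λ_B/λ_p = m_p/m_B = 1.673 × 10⁻²⁷/3.815 × 10⁻²⁵ = 4.39 × 10⁻³.

λ_B/λ_p = 4.39 × 10⁻³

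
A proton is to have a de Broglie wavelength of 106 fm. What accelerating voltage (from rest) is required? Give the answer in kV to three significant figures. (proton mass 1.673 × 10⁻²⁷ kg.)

V = 72.9 kV

p = h/λ = 6.626 × 10⁻³⁴ / 1.060 × 10⁻¹³ = 6.251 × 10⁻²¹ kg·m/s.
KE = p²/(2m) = 1.168 × 10⁻¹⁴ J.
V = KE/e = 1.168 × 10⁻¹⁴ / (1.602 × 10⁻¹⁹) = 72.9 kV.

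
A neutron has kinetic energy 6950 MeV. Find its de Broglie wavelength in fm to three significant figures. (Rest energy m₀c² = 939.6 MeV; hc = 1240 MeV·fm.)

Total energy E = KE + m₀c² = 6950 + 939.6 = 7889.6 MeV.
(pc)² = E² − (m₀c²)² = (7889.6)² − (939.6)² = 6.136 × 10⁷ MeV², so pc = 7833 MeV.
λ = hc/(pc) = 1240 MeV·fm / 7833 MeV = 0.158 fm.

λ = 0.158 fm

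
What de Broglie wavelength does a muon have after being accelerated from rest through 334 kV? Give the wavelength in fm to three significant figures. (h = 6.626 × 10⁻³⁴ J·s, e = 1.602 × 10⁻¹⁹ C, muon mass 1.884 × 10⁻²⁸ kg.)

KE = eV = 1.602 × 10⁻¹⁹ × 3.340 × 10⁵ = 5.351 × 10⁻¹⁴ J.
p = √(2mKE) = √(2 × 1.884 × 10⁻²⁸ × 5.351 × 10⁻¹⁴) = 4.490 × 10⁻²¹ kg·m/s.
λ = h/p = 6.626 × 10⁻³⁴ / 4.490 × 10⁻²¹ = 1.48 × 10⁻¹³ m = 148 fm.

λ = 148 fm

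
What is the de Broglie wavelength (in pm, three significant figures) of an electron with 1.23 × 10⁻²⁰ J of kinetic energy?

λ = 4430 pm

p = √(2mKE) = √(2 × 9.109 × 10⁻³¹ × 1.230 × 10⁻²⁰) = 1.497 × 10⁻²⁵ kg·m/s.
λ = h/p = 6.626 × 10⁻³⁴ / 1.497 × 10⁻²⁵ = 4.43 × 10⁻⁹ m = 4430 pm.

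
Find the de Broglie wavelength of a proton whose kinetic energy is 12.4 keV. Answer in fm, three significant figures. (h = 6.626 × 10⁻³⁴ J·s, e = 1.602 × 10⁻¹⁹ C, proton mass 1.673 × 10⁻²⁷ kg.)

λ = 257 fm

KE = 12.4 keV = 1.986 × 10⁻¹⁵ J.
p = √(2mKE) = √(2 × 1.673 × 10⁻²⁷ × 1.986 × 10⁻¹⁵) = 2.578 × 10⁻²¹ kg·m/s.
λ = h/p = 6.626 × 10⁻³⁴ / 2.578 × 10⁻²¹ = 2.57 × 10⁻¹³ m = 257 fm.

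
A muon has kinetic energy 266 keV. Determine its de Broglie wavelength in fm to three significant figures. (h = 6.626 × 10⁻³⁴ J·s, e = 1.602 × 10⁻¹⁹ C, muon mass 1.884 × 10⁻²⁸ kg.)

λ = 165 fm

KE = 266 keV = 4.261 × 10⁻¹⁴ J.
p = √(2mKE) = √(2 × 1.884 × 10⁻²⁸ × 4.261 × 10⁻¹⁴) = 4.007 × 10⁻²¹ kg·m/s.
λ = h/p = 6.626 × 10⁻³⁴ / 4.007 × 10⁻²¹ = 1.65 × 10⁻¹³ m = 165 fm.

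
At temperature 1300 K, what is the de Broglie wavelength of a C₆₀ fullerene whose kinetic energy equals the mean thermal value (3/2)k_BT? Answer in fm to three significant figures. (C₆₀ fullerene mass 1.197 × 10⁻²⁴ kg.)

λ = 2610 fm

KE = (3/2)k_BT = 1.5 × 1.381 × 10⁻²³ × 1300 = 2.693 × 10⁻²⁰ J.
p = √(2mKE) = √(2 × 1.197 × 10⁻²⁴ × 2.693 × 10⁻²⁰) = 2.539 × 10⁻²² kg·m/s.
λ = h/p = 2.61 × 10⁻¹² m = 2610 fm.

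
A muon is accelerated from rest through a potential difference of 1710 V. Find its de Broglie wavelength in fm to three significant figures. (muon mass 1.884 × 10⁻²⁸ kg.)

KE = eV = 1.602 × 10⁻¹⁹ × 1710 = 2.739 × 10⁻¹⁶ J.
p = √(2mKE) = √(2 × 1.884 × 10⁻²⁸ × 2.739 × 10⁻¹⁶) = 3.213 × 10⁻²² kg·m/s.
λ = h/p = 6.626 × 10⁻³⁴ / 3.213 × 10⁻²² = 2.06 × 10⁻¹² m = 2060 fm.

λ = 2060 fm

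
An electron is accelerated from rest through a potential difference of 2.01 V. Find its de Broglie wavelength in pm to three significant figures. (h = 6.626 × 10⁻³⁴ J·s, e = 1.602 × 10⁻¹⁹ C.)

λ = 865 pm

KE = eV = 1.602 × 10⁻¹⁹ × 2.010 = 3.220 × 10⁻¹⁹ J.
p = √(2mKE) = √(2 × 9.109 × 10⁻³¹ × 3.220 × 10⁻¹⁹) = 7.659 × 10⁻²⁵ kg·m/s.
λ = h/p = 6.626 × 10⁻³⁴ / 7.659 × 10⁻²⁵ = 8.65 × 10⁻¹⁰ m = 865 pm.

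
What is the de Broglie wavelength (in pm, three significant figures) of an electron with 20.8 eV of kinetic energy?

KE = 20.8 eV = 3.332 × 10⁻¹⁸ J.
p = √(2mKE) = √(2 × 9.109 × 10⁻³¹ × 3.332 × 10⁻¹⁸) = 2.464 × 10⁻²⁴ kg·m/s.
λ = h/p = 6.626 × 10⁻³⁴ / 2.464 × 10⁻²⁴ = 2.69 × 10⁻¹⁰ m = 269 pm.

λ = 269 pm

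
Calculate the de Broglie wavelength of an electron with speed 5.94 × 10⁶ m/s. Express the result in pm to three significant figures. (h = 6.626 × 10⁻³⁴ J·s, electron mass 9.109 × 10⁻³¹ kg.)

λ = 122 pm

p = mv = 9.109 × 10⁻³¹ × 5.94 × 10⁶ = 5.411 × 10⁻²⁴ kg·m/s.
λ = h/p = 6.626 × 10⁻³⁴ / 5.411 × 10⁻²⁴ = 1.22 × 10⁻¹⁰ m = 122 pm.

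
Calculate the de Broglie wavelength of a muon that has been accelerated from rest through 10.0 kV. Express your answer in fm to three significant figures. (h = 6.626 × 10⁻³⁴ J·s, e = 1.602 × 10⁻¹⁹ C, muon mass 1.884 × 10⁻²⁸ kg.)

KE = eV = 1.602 × 10⁻¹⁹ × 1.000 × 10⁴ = 1.602 × 10⁻¹⁵ J.
p = √(2mKE) = √(2 × 1.884 × 10⁻²⁸ × 1.602 × 10⁻¹⁵) = 7.769 × 10⁻²² kg·m/s.
λ = h/p = 6.626 × 10⁻³⁴ / 7.769 × 10⁻²² = 8.53 × 10⁻¹³ m = 853 fm.

λ = 853 fm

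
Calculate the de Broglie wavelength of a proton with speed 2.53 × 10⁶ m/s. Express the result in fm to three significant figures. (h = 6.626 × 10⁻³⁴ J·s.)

λ = 157 fm

p = mv = 1.673 × 10⁻²⁷ × 2.53 × 10⁶ = 4.233 × 10⁻²¹ kg·m/s.
λ = h/p = 6.626 × 10⁻³⁴ / 4.233 × 10⁻²¹ = 1.57 × 10⁻¹³ m = 157 fm.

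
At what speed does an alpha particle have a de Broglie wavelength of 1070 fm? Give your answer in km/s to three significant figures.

v = 93.2 km/s

p = h/λ = 6.626 × 10⁻³⁴ / 1.070 × 10⁻¹² = 6.193 × 10⁻²² kg·m/s.
v = p/m = 6.193 × 10⁻²² / 6.645 × 10⁻²⁷ = 9.32 × 10⁴ m/s = 93.2 km/s.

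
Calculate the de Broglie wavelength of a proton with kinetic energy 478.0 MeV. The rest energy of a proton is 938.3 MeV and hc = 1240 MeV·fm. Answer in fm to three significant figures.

Total energy E = KE + m₀c² = 478.0 + 938.3 = 1416.3 MeV.
(pc)² = E² − (m₀c²)² = (1416.3)² − (938.3)² = 1.125 × 10⁶ MeV², so pc = 1061 MeV.
λ = hc/(pc) = 1240 MeV·fm / 1061 MeV = 1.17 fm.

λ = 1.17 fm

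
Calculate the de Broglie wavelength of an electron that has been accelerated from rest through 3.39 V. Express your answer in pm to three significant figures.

λ = 666 pm

KE = eV = 1.602 × 10⁻¹⁹ × 3.390 = 5.431 × 10⁻¹⁹ J.
p = √(2mKE) = √(2 × 9.109 × 10⁻³¹ × 5.431 × 10⁻¹⁹) = 9.947 × 10⁻²⁵ kg·m/s.
λ = h/p = 6.626 × 10⁻³⁴ / 9.947 × 10⁻²⁵ = 6.66 × 10⁻¹⁰ m = 666 pm.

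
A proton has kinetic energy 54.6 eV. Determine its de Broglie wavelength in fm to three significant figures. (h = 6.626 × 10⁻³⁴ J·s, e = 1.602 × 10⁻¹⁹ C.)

KE = 54.6 eV = 8.747 × 10⁻¹⁸ J.
p = √(2mKE) = √(2 × 1.673 × 10⁻²⁷ × 8.747 × 10⁻¹⁸) = 1.711 × 10⁻²² kg·m/s.
λ = h/p = 6.626 × 10⁻³⁴ / 1.711 × 10⁻²² = 3.87 × 10⁻¹² m = 3870 fm.

λ = 3870 fm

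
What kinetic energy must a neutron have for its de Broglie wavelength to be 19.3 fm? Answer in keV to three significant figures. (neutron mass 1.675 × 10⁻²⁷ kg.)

p = h/λ = 6.626 × 10⁻³⁴ / 1.930 × 10⁻¹⁴ = 3.433 × 10⁻²⁰ kg·m/s.
KE = p²/(2m) = (3.433 × 10⁻²⁰)² / (2 × 1.675 × 10⁻²⁷) = 3.518 × 10⁻¹³ J = 2200 keV.

KE = 2200 keV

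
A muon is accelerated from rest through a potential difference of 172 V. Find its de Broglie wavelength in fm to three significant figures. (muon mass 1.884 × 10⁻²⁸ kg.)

λ = 6500 fm

KE = eV = 1.602 × 10⁻¹⁹ × 172.0 = 2.755 × 10⁻¹⁷ J.
p = √(2mKE) = √(2 × 1.884 × 10⁻²⁸ × 2.755 × 10⁻¹⁷) = 1.019 × 10⁻²² kg·m/s.
λ = h/p = 6.626 × 10⁻³⁴ / 1.019 × 10⁻²² = 6.50 × 10⁻¹² m = 6500 fm.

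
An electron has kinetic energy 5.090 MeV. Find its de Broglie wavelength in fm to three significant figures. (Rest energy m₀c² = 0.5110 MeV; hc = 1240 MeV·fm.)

Total energy E = KE + m₀c² = 5.090 + 0.5110 = 5.6010 MeV.
(pc)² = E² − (m₀c²)² = (5.6010)² − (0.5110)² = 31.11 MeV², so pc = 5.578 MeV.
λ = hc/(pc) = 1240 MeV·fm / 5.578 MeV = 222 fm.

λ = 222 fm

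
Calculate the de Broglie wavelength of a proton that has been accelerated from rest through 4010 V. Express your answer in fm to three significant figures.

KE = eV = 1.602 × 10⁻¹⁹ × 4010 = 6.424 × 10⁻¹⁶ J.
p = √(2mKE) = √(2 × 1.673 × 10⁻²⁷ × 6.424 × 10⁻¹⁶) = 1.466 × 10⁻²¹ kg·m/s.
λ = h/p = 6.626 × 10⁻³⁴ / 1.466 × 10⁻²¹ = 4.52 × 10⁻¹³ m = 452 fm.

λ = 452 fm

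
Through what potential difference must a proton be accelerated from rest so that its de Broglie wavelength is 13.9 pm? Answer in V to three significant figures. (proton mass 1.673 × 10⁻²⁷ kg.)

V = 4.24 V

p = h/λ = 6.626 × 10⁻³⁴ / 1.390 × 10⁻¹¹ = 4.767 × 10⁻²³ kg·m/s.
KE = p²/(2m) = 6.791 × 10⁻¹⁹ J.
V = KE/e = 6.791 × 10⁻¹⁹ / (1.602 × 10⁻¹⁹) = 4.24 V.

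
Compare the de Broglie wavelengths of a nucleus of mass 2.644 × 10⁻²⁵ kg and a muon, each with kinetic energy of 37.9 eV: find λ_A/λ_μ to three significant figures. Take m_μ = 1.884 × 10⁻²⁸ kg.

λ_A/λ_μ = 0.0267

At fixed KE, p = √(2mKE) so λ = h/p ∝ 1/√m.
λ_A/λ_μ = √(m_μ/m_A) = √(1.884 × 10⁻²⁸/2.644 × 10⁻²⁵) = √(7.126 × 10⁻⁴) = 0.0267.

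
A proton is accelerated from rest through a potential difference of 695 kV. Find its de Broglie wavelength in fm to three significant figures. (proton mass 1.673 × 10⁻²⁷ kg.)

KE = eV = 1.602 × 10⁻¹⁹ × 6.950 × 10⁵ = 1.113 × 10⁻¹³ J.
p = √(2mKE) = √(2 × 1.673 × 10⁻²⁷ × 1.113 × 10⁻¹³) = 1.930 × 10⁻²⁰ kg·m/s.
λ = h/p = 6.626 × 10⁻³⁴ / 1.930 × 10⁻²⁰ = 3.43 × 10⁻¹⁴ m = 34.3 fm.

λ = 34.3 fm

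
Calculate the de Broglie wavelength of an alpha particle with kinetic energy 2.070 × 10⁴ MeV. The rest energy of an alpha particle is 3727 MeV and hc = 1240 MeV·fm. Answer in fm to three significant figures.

Total energy E = KE + m₀c² = 2.070 × 10⁴ + 3727 = 24427 MeV.
(pc)² = E² − (m₀c²)² = (24427)² − (3727)² = 5.828 × 10⁸ MeV², so pc = 2.414 × 10⁴ MeV.
λ = hc/(pc) = 1240 MeV·fm / 2.414 × 10⁴ MeV = 0.0514 fm.

λ = 0.0514 fm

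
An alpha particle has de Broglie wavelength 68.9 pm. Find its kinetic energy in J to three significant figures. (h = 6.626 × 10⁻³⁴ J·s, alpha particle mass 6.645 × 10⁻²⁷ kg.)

p = h/λ = 6.626 × 10⁻³⁴ / 6.890 × 10⁻¹¹ = 9.617 × 10⁻²⁴ kg·m/s.
KE = p²/(2m) = (9.617 × 10⁻²⁴)² / (2 × 6.645 × 10⁻²⁷) = 6.959 × 10⁻²¹ J = 6.96 × 10⁻²¹ J.

KE = 6.96 × 10⁻²¹ J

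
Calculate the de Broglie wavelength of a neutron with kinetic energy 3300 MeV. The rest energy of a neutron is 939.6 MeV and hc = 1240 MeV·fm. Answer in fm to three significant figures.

Total energy E = KE + m₀c² = 3300 + 939.6 = 4239.6 MeV.
(pc)² = E² − (m₀c²)² = (4239.6)² − (939.6)² = 1.709 × 10⁷ MeV², so pc = 4134 MeV.
λ = hc/(pc) = 1240 MeV·fm / 4134 MeV = 0.300 fm.

λ = 0.300 fm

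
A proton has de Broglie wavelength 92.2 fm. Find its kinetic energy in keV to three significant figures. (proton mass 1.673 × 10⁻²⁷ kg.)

KE = 96.4 keV

p = h/λ = 6.626 × 10⁻³⁴ / 9.220 × 10⁻¹⁴ = 7.187 × 10⁻²¹ kg·m/s.
KE = p²/(2m) = (7.187 × 10⁻²¹)² / (2 × 1.673 × 10⁻²⁷) = 1.544 × 10⁻¹⁴ J = 96.4 keV.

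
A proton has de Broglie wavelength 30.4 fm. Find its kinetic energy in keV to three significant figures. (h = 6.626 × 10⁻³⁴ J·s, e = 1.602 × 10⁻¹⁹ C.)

p = h/λ = 6.626 × 10⁻³⁴ / 3.040 × 10⁻¹⁴ = 2.180 × 10⁻²⁰ kg·m/s.
KE = p²/(2m) = (2.180 × 10⁻²⁰)² / (2 × 1.673 × 10⁻²⁷) = 1.420 × 10⁻¹³ J = 886 keV.

KE = 886 keV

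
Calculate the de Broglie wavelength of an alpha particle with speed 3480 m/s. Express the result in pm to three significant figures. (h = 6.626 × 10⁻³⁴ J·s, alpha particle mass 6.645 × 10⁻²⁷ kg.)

p = mv = 6.645 × 10⁻²⁷ × 3480 = 2.312 × 10⁻²³ kg·m/s.
λ = h/p = 6.626 × 10⁻³⁴ / 2.312 × 10⁻²³ = 2.87 × 10⁻¹¹ m = 28.7 pm.

λ = 28.7 pm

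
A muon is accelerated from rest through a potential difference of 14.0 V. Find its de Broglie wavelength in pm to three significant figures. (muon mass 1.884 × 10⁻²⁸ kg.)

KE = eV = 1.602 × 10⁻¹⁹ × 14.00 = 2.243 × 10⁻¹⁸ J.
p = √(2mKE) = √(2 × 1.884 × 10⁻²⁸ × 2.243 × 10⁻¹⁸) = 2.907 × 10⁻²³ kg·m/s.
λ = h/p = 6.626 × 10⁻³⁴ / 2.907 × 10⁻²³ = 2.28 × 10⁻¹¹ m = 22.8 pm.

λ = 22.8 pm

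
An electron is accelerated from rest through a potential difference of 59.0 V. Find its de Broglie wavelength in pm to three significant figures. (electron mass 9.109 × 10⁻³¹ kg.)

KE = eV = 1.602 × 10⁻¹⁹ × 59.00 = 9.452 × 10⁻¹⁸ J.
p = √(2mKE) = √(2 × 9.109 × 10⁻³¹ × 9.452 × 10⁻¹⁸) = 4.150 × 10⁻²⁴ kg·m/s.
λ = h/p = 6.626 × 10⁻³⁴ / 4.150 × 10⁻²⁴ = 1.60 × 10⁻¹⁰ m = 160 pm.

λ = 160 pm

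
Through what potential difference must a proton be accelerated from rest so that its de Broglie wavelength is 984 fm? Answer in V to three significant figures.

V = 846 V

p = h/λ = 6.626 × 10⁻³⁴ / 9.840 × 10⁻¹³ = 6.734 × 10⁻²² kg·m/s.
KE = p²/(2m) = 1.355 × 10⁻¹⁶ J.
V = KE/e = 1.355 × 10⁻¹⁶ / (1.602 × 10⁻¹⁹) = 846 V.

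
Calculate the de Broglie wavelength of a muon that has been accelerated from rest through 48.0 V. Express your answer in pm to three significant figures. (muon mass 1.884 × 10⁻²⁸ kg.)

KE = eV = 1.602 × 10⁻¹⁹ × 48.00 = 7.690 × 10⁻¹⁸ J.
p = √(2mKE) = √(2 × 1.884 × 10⁻²⁸ × 7.690 × 10⁻¹⁸) = 5.383 × 10⁻²³ kg·m/s.
λ = h/p = 6.626 × 10⁻³⁴ / 5.383 × 10⁻²³ = 1.23 × 10⁻¹¹ m = 12.3 pm.

λ = 12.3 pm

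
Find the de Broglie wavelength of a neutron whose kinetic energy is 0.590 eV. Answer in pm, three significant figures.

λ = 37.2 pm

KE = 0.590 eV = 9.452 × 10⁻²⁰ J.
p = √(2mKE) = √(2 × 1.675 × 10⁻²⁷ × 9.452 × 10⁻²⁰) = 1.779 × 10⁻²³ kg·m/s.
λ = h/p = 6.626 × 10⁻³⁴ / 1.779 × 10⁻²³ = 3.72 × 10⁻¹¹ m = 37.2 pm.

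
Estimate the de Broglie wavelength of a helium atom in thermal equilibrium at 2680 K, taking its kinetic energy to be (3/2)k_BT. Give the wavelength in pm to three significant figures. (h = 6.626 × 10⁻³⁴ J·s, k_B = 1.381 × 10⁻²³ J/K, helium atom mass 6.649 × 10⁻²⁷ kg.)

KE = (3/2)k_BT = 1.5 × 1.381 × 10⁻²³ × 2680 = 5.552 × 10⁻²⁰ J.
p = √(2mKE) = √(2 × 6.649 × 10⁻²⁷ × 5.552 × 10⁻²⁰) = 2.717 × 10⁻²³ kg·m/s.
λ = h/p = 2.44 × 10⁻¹¹ m = 24.4 pm.

λ = 24.4 pm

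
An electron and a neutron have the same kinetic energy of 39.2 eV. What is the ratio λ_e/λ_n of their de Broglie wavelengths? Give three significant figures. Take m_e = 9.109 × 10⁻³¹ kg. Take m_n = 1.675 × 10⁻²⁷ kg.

λ_e/λ_n = 42.9

At fixed KE, p = √(2mKE) so λ = h/p ∝ 1/√m.
λ_e/λ_n = √(m_n/m_e) = √(1.675 × 10⁻²⁷/9.109 × 10⁻³¹) = √(1839) = 42.9.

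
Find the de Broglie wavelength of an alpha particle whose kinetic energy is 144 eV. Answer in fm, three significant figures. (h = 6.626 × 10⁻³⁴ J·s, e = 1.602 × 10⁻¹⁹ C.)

KE = 144 eV = 2.307 × 10⁻¹⁷ J.
p = √(2mKE) = √(2 × 6.645 × 10⁻²⁷ × 2.307 × 10⁻¹⁷) = 5.537 × 10⁻²² kg·m/s.
λ = h/p = 6.626 × 10⁻³⁴ / 5.537 × 10⁻²² = 1.20 × 10⁻¹² m = 1200 fm.

λ = 1200 fm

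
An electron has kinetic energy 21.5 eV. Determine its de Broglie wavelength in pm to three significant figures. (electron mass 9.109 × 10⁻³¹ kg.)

KE = 21.5 eV = 3.444 × 10⁻¹⁸ J.
p = √(2mKE) = √(2 × 9.109 × 10⁻³¹ × 3.444 × 10⁻¹⁸) = 2.505 × 10⁻²⁴ kg·m/s.
λ = h/p = 6.626 × 10⁻³⁴ / 2.505 × 10⁻²⁴ = 2.65 × 10⁻¹⁰ m = 265 pm.

λ = 265 pm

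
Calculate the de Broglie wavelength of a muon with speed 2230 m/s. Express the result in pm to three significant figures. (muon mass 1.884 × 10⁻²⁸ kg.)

λ = 1580 pm

p = mv = 1.884 × 10⁻²⁸ × 2230 = 4.201 × 10⁻²⁵ kg·m/s.
λ = h/p = 6.626 × 10⁻³⁴ / 4.201 × 10⁻²⁵ = 1.58 × 10⁻⁹ m = 1580 pm.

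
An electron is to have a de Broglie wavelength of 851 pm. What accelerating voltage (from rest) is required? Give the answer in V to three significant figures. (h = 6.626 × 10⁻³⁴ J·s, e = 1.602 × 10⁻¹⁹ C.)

V = 2.08 V

p = h/λ = 6.626 × 10⁻³⁴ / 8.510 × 10⁻¹⁰ = 7.786 × 10⁻²⁵ kg·m/s.
KE = p²/(2m) = 3.328 × 10⁻¹⁹ J.
V = KE/e = 3.328 × 10⁻¹⁹ / (1.602 × 10⁻¹⁹) = 2.08 V.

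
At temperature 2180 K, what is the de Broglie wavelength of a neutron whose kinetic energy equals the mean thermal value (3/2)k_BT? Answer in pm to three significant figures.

KE = (3/2)k_BT = 1.5 × 1.381 × 10⁻²³ × 2180 = 4.516 × 10⁻²⁰ J.
p = √(2mKE) = √(2 × 1.675 × 10⁻²⁷ × 4.516 × 10⁻²⁰) = 1.230 × 10⁻²³ kg·m/s.
λ = h/p = 5.39 × 10⁻¹¹ m = 53.9 pm.

λ = 53.9 pm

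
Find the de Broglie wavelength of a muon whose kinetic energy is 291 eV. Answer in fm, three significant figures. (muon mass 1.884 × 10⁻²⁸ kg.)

KE = 291 eV = 4.662 × 10⁻¹⁷ J.
p = √(2mKE) = √(2 × 1.884 × 10⁻²⁸ × 4.662 × 10⁻¹⁷) = 1.325 × 10⁻²² kg·m/s.
λ = h/p = 6.626 × 10⁻³⁴ / 1.325 × 10⁻²² = 5.00 × 10⁻¹² m = 5000 fm.

λ = 5000 fm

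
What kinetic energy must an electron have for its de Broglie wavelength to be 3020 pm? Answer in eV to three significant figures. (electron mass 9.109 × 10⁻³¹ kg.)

KE = 0.165 eV

p = h/λ = 6.626 × 10⁻³⁴ / 3.020 × 10⁻⁹ = 2.194 × 10⁻²⁵ kg·m/s.
KE = p²/(2m) = (2.194 × 10⁻²⁵)² / (2 × 9.109 × 10⁻³¹) = 2.642 × 10⁻²⁰ J = 0.165 eV.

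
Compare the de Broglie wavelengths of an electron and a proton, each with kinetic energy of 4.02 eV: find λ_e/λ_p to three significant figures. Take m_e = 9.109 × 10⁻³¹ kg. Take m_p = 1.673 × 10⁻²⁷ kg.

At fixed KE, p = √(2mKE) so λ = h/p ∝ 1/√m.
λ_e/λ_p = √(m_p/m_e) = √(1.673 × 10⁻²⁷/9.109 × 10⁻³¹) = √(1837) = 42.9.

λ_e/λ_p = 42.9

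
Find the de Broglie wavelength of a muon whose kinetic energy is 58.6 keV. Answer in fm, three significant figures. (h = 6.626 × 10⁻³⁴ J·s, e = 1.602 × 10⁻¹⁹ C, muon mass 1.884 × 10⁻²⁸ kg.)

λ = 352 fm

KE = 58.6 keV = 9.388 × 10⁻¹⁵ J.
p = √(2mKE) = √(2 × 1.884 × 10⁻²⁸ × 9.388 × 10⁻¹⁵) = 1.881 × 10⁻²¹ kg·m/s.
λ = h/p = 6.626 × 10⁻³⁴ / 1.881 × 10⁻²¹ = 3.52 × 10⁻¹³ m = 352 fm.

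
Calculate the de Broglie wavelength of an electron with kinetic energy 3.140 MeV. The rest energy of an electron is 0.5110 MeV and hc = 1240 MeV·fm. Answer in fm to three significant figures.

Total energy E = KE + m₀c² = 3.140 + 0.5110 = 3.6510 MeV.
(pc)² = E² − (m₀c²)² = (3.6510)² − (0.5110)² = 13.07 MeV², so pc = 3.615 MeV.
λ = hc/(pc) = 1240 MeV·fm / 3.615 MeV = 343 fm.

λ = 343 fm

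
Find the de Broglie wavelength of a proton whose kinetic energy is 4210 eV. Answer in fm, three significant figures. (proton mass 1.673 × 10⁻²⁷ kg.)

KE = 4210 eV = 6.744 × 10⁻¹⁶ J.
p = √(2mKE) = √(2 × 1.673 × 10⁻²⁷ × 6.744 × 10⁻¹⁶) = 1.502 × 10⁻²¹ kg·m/s.
λ = h/p = 6.626 × 10⁻³⁴ / 1.502 × 10⁻²¹ = 4.41 × 10⁻¹³ m = 441 fm.

λ = 441 fm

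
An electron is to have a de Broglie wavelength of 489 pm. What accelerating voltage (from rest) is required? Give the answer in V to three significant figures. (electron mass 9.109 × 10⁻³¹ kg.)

V = 6.29 V

p = h/λ = 6.626 × 10⁻³⁴ / 4.890 × 10⁻¹⁰ = 1.355 × 10⁻²⁴ kg·m/s.
KE = p²/(2m) = 1.008 × 10⁻¹⁸ J.
V = KE/e = 1.008 × 10⁻¹⁸ / (1.602 × 10⁻¹⁹) = 6.29 V.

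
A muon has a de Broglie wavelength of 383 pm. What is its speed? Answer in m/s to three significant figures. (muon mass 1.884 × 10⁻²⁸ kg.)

v = 9180 m/s

p = h/λ = 6.626 × 10⁻³⁴ / 3.830 × 10⁻¹⁰ = 1.730 × 10⁻²⁴ kg·m/s.
v = p/m = 1.730 × 10⁻²⁴ / 1.884 × 10⁻²⁸ = 9.18 × 10³ m/s = 9180 m/s.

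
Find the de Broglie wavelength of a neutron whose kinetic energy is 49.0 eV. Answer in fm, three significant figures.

λ = 4090 fm

KE = 49.0 eV = 7.850 × 10⁻¹⁸ J.
p = √(2mKE) = √(2 × 1.675 × 10⁻²⁷ × 7.850 × 10⁻¹⁸) = 1.622 × 10⁻²² kg·m/s.
λ = h/p = 6.626 × 10⁻³⁴ / 1.622 × 10⁻²² = 4.09 × 10⁻¹² m = 4090 fm.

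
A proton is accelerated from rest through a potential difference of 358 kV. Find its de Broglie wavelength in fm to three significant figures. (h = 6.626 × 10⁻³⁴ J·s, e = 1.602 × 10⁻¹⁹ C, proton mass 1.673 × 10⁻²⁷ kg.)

λ = 47.8 fm

KE = eV = 1.602 × 10⁻¹⁹ × 3.580 × 10⁵ = 5.735 × 10⁻¹⁴ J.
p = √(2mKE) = √(2 × 1.673 × 10⁻²⁷ × 5.735 × 10⁻¹⁴) = 1.385 × 10⁻²⁰ kg·m/s.
λ = h/p = 6.626 × 10⁻³⁴ / 1.385 × 10⁻²⁰ = 4.78 × 10⁻¹⁴ m = 47.8 fm.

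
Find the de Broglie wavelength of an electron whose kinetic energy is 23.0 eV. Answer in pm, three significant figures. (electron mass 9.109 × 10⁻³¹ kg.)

λ = 256 pm

KE = 23.0 eV = 3.685 × 10⁻¹⁸ J.
p = √(2mKE) = √(2 × 9.109 × 10⁻³¹ × 3.685 × 10⁻¹⁸) = 2.591 × 10⁻²⁴ kg·m/s.
λ = h/p = 6.626 × 10⁻³⁴ / 2.591 × 10⁻²⁴ = 2.56 × 10⁻¹⁰ m = 256 pm.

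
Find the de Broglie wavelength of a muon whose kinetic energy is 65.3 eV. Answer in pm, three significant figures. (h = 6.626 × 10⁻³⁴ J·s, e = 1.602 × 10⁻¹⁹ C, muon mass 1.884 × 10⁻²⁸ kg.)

λ = 10.6 pm

KE = 65.3 eV = 1.046 × 10⁻¹⁷ J.
p = √(2mKE) = √(2 × 1.884 × 10⁻²⁸ × 1.046 × 10⁻¹⁷) = 6.278 × 10⁻²³ kg·m/s.
λ = h/p = 6.626 × 10⁻³⁴ / 6.278 × 10⁻²³ = 1.06 × 10⁻¹¹ m = 10.6 pm.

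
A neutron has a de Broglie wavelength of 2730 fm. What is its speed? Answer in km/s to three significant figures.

p = h/λ = 6.626 × 10⁻³⁴ / 2.730 × 10⁻¹² = 2.427 × 10⁻²² kg·m/s.
v = p/m = 2.427 × 10⁻²² / 1.675 × 10⁻²⁷ = 1.45 × 10⁵ m/s = 145 km/s.

v = 145 km/s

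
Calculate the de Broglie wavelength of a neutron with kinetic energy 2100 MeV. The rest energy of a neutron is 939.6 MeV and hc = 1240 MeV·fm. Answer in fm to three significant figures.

Total energy E = KE + m₀c² = 2100 + 939.6 = 3039.6 MeV.
(pc)² = E² − (m₀c²)² = (3039.6)² − (939.6)² = 8.356 × 10⁶ MeV², so pc = 2891 MeV.
λ = hc/(pc) = 1240 MeV·fm / 2891 MeV = 0.429 fm.

λ = 0.429 fm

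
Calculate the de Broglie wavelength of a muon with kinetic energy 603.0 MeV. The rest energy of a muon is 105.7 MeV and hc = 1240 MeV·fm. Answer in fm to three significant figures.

Total energy E = KE + m₀c² = 603.0 + 105.7 = 708.7 MeV.
(pc)² = E² − (m₀c²)² = (708.7)² − (105.7)² = 4.911 × 10⁵ MeV², so pc = 700.8 MeV.
λ = hc/(pc) = 1240 MeV·fm / 700.8 MeV = 1.77 fm.

λ = 1.77 fm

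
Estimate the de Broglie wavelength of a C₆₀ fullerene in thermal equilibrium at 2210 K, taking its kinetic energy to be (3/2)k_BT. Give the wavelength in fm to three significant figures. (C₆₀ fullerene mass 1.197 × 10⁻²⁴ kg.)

KE = (3/2)k_BT = 1.5 × 1.381 × 10⁻²³ × 2210 = 4.578 × 10⁻²⁰ J.
p = √(2mKE) = √(2 × 1.197 × 10⁻²⁴ × 4.578 × 10⁻²⁰) = 3.311 × 10⁻²² kg·m/s.
λ = h/p = 2.00 × 10⁻¹² m = 2000 fm.

λ = 2000 fm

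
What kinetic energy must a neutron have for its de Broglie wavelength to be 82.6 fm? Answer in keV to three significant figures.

p = h/λ = 6.626 × 10⁻³⁴ / 8.260 × 10⁻¹⁴ = 8.022 × 10⁻²¹ kg·m/s.
KE = p²/(2m) = (8.022 × 10⁻²¹)² / (2 × 1.675 × 10⁻²⁷) = 1.921 × 10⁻¹⁴ J = 120 keV.

KE = 120 keV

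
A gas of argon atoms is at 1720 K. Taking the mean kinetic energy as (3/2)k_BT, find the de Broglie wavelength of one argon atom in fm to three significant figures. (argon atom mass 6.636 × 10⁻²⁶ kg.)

KE = (3/2)k_BT = 1.5 × 1.381 × 10⁻²³ × 1720 = 3.563 × 10⁻²⁰ J.
p = √(2mKE) = √(2 × 6.636 × 10⁻²⁶ × 3.563 × 10⁻²⁰) = 6.877 × 10⁻²³ kg·m/s.
λ = h/p = 9.64 × 10⁻¹² m = 9640 fm.

λ = 9640 fm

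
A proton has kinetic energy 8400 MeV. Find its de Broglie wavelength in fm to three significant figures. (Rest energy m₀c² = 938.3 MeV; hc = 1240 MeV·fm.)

Total energy E = KE + m₀c² = 8400 + 938.3 = 9338.3 MeV.
(pc)² = E² − (m₀c²)² = (9338.3)² − (938.3)² = 8.632 × 10⁷ MeV², so pc = 9291 MeV.
λ = hc/(pc) = 1240 MeV·fm / 9291 MeV = 0.133 fm.

λ = 0.133 fm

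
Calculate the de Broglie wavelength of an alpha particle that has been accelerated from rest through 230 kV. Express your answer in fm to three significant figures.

KE = 2eV = 2 × 1.602 × 10⁻¹⁹ × 2.300 × 10⁵ = 7.369 × 10⁻¹⁴ J.
p = √(2mKE) = √(2 × 6.645 × 10⁻²⁷ × 7.369 × 10⁻¹⁴) = 3.129 × 10⁻²⁰ kg·m/s.
λ = h/p = 6.626 × 10⁻³⁴ / 3.129 × 10⁻²⁰ = 2.12 × 10⁻¹⁴ m = 21.2 fm.

λ = 21.2 fm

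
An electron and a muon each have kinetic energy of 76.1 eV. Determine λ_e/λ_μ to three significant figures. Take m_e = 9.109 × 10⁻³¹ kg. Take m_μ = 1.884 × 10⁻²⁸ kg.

At fixed KE, p = √(2mKE) so λ = h/p ∝ 1/√m.
λ_e/λ_μ = √(m_μ/m_e) = √(1.884 × 10⁻²⁸/9.109 × 10⁻³¹) = √(206.8) = 14.4.

λ_e/λ_μ = 14.4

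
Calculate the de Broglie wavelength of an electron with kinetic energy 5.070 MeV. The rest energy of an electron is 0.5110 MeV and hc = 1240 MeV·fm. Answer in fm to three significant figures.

λ = 223 fm

Total energy E = KE + m₀c² = 5.070 + 0.5110 = 5.5810 MeV.
(pc)² = E² − (m₀c²)² = (5.5810)² − (0.5110)² = 30.89 MeV², so pc = 5.558 MeV.
λ = hc/(pc) = 1240 MeV·fm / 5.558 MeV = 223 fm.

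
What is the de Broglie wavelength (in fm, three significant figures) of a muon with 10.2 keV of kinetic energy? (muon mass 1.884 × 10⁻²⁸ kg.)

λ = 844 fm

KE = 10.2 keV = 1.634 × 10⁻¹⁵ J.
p = √(2mKE) = √(2 × 1.884 × 10⁻²⁸ × 1.634 × 10⁻¹⁵) = 7.847 × 10⁻²² kg·m/s.
λ = h/p = 6.626 × 10⁻³⁴ / 7.847 × 10⁻²² = 8.44 × 10⁻¹³ m = 844 fm.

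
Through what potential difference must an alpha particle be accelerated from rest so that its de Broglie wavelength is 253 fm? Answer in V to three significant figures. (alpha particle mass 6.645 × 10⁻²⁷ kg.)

p = h/λ = 6.626 × 10⁻³⁴ / 2.530 × 10⁻¹³ = 2.619 × 10⁻²¹ kg·m/s.
KE = p²/(2m) = 5.161 × 10⁻¹⁶ J.
V = KE/2e = 5.161 × 10⁻¹⁶ / (2 × 1.602 × 10⁻¹⁹) = 1610 V.

V = 1610 V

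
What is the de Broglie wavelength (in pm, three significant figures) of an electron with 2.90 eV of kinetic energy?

KE = 2.90 eV = 4.646 × 10⁻¹⁹ J.
p = √(2mKE) = √(2 × 9.109 × 10⁻³¹ × 4.646 × 10⁻¹⁹) = 9.200 × 10⁻²⁵ kg·m/s.
λ = h/p = 6.626 × 10⁻³⁴ / 9.200 × 10⁻²⁵ = 7.20 × 10⁻¹⁰ m = 720 pm.

λ = 720 pm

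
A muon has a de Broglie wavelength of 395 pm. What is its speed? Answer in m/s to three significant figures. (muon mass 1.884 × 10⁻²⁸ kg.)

p = h/λ = 6.626 × 10⁻³⁴ / 3.950 × 10⁻¹⁰ = 1.677 × 10⁻²⁴ kg·m/s.
v = p/m = 1.677 × 10⁻²⁴ / 1.884 × 10⁻²⁸ = 8.90 × 10³ m/s = 8900 m/s.

v = 8900 m/s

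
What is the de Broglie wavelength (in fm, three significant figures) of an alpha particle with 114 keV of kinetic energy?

λ = 42.5 fm

KE = 114 keV = 1.826 × 10⁻¹⁴ J.
p = √(2mKE) = √(2 × 6.645 × 10⁻²⁷ × 1.826 × 10⁻¹⁴) = 1.558 × 10⁻²⁰ kg·m/s.
λ = h/p = 6.626 × 10⁻³⁴ / 1.558 × 10⁻²⁰ = 4.25 × 10⁻¹⁴ m = 42.5 fm.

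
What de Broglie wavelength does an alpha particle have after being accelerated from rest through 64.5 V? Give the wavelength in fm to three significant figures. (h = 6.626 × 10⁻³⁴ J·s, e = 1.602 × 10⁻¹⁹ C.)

λ = 1260 fm

KE = 2eV = 2 × 1.602 × 10⁻¹⁹ × 64.50 = 2.067 × 10⁻¹⁷ J.
p = √(2mKE) = √(2 × 6.645 × 10⁻²⁷ × 2.067 × 10⁻¹⁷) = 5.241 × 10⁻²² kg·m/s.
λ = h/p = 6.626 × 10⁻³⁴ / 5.241 × 10⁻²² = 1.26 × 10⁻¹² m = 1260 fm.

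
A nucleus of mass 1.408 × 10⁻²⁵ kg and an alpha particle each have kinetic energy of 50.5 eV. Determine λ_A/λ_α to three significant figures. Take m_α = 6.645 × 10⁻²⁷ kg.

At fixed KE, p = √(2mKE) so λ = h/p ∝ 1/√m.
λ_A/λ_α = √(m_α/m_A) = √(6.645 × 10⁻²⁷/1.408 × 10⁻²⁵) = √(0.04719) = 0.217.

λ_A/λ_α = 0.217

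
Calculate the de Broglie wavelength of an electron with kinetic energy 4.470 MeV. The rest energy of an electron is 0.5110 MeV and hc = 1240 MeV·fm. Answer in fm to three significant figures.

Total energy E = KE + m₀c² = 4.470 + 0.5110 = 4.9810 MeV.
(pc)² = E² − (m₀c²)² = (4.9810)² − (0.5110)² = 24.55 MeV², so pc = 4.955 MeV.
λ = hc/(pc) = 1240 MeV·fm / 4.955 MeV = 250 fm.

λ = 250 fm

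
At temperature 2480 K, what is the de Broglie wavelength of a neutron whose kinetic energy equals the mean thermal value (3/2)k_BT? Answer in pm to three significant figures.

KE = (3/2)k_BT = 1.5 × 1.381 × 10⁻²³ × 2480 = 5.137 × 10⁻²⁰ J.
p = √(2mKE) = √(2 × 1.675 × 10⁻²⁷ × 5.137 × 10⁻²⁰) = 1.312 × 10⁻²³ kg·m/s.
λ = h/p = 5.05 × 10⁻¹¹ m = 50.5 pm.

λ = 50.5 pm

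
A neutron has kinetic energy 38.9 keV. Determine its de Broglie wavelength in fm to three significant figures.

KE = 38.9 keV = 6.232 × 10⁻¹⁵ J.
p = √(2mKE) = √(2 × 1.675 × 10⁻²⁷ × 6.232 × 10⁻¹⁵) = 4.569 × 10⁻²¹ kg·m/s.
λ = h/p = 6.626 × 10⁻³⁴ / 4.569 × 10⁻²¹ = 1.45 × 10⁻¹³ m = 145 fm.

λ = 145 fm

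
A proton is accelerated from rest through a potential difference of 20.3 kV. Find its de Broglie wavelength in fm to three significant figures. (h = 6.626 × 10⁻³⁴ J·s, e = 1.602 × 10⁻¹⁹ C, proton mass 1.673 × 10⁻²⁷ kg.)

KE = eV = 1.602 × 10⁻¹⁹ × 2.030 × 10⁴ = 3.252 × 10⁻¹⁵ J.
p = √(2mKE) = √(2 × 1.673 × 10⁻²⁷ × 3.252 × 10⁻¹⁵) = 3.299 × 10⁻²¹ kg·m/s.
λ = h/p = 6.626 × 10⁻³⁴ / 3.299 × 10⁻²¹ = 2.01 × 10⁻¹³ m = 201 fm.

λ = 201 fm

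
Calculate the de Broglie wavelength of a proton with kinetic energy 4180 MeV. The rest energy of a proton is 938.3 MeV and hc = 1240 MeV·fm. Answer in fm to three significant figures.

Total energy E = KE + m₀c² = 4180 + 938.3 = 5118.3 MeV.
(pc)² = E² − (m₀c²)² = (5118.3)² − (938.3)² = 2.532 × 10⁷ MeV², so pc = 5032 MeV.
λ = hc/(pc) = 1240 MeV·fm / 5032 MeV = 0.246 fm.

λ = 0.246 fm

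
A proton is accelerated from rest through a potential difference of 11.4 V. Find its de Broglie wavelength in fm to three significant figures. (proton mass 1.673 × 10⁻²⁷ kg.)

KE = eV = 1.602 × 10⁻¹⁹ × 11.40 = 1.826 × 10⁻¹⁸ J.
p = √(2mKE) = √(2 × 1.673 × 10⁻²⁷ × 1.826 × 10⁻¹⁸) = 7.817 × 10⁻²³ kg·m/s.
λ = h/p = 6.626 × 10⁻³⁴ / 7.817 × 10⁻²³ = 8.48 × 10⁻¹² m = 8480 fm.

λ = 8480 fm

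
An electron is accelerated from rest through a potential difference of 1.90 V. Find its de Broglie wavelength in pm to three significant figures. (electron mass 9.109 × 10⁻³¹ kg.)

λ = 890 pm

KE = eV = 1.602 × 10⁻¹⁹ × 1.900 = 3.044 × 10⁻¹⁹ J.
p = √(2mKE) = √(2 × 9.109 × 10⁻³¹ × 3.044 × 10⁻¹⁹) = 7.447 × 10⁻²⁵ kg·m/s.
λ = h/p = 6.626 × 10⁻³⁴ / 7.447 × 10⁻²⁵ = 8.90 × 10⁻¹⁰ m = 890 pm.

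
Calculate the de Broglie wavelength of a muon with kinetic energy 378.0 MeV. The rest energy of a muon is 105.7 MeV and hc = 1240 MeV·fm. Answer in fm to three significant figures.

Total energy E = KE + m₀c² = 378.0 + 105.7 = 483.7 MeV.
(pc)² = E² − (m₀c²)² = (483.7)² − (105.7)² = 2.228 × 10⁵ MeV², so pc = 472.0 MeV.
λ = hc/(pc) = 1240 MeV·fm / 472.0 MeV = 2.63 fm.

λ = 2.63 fm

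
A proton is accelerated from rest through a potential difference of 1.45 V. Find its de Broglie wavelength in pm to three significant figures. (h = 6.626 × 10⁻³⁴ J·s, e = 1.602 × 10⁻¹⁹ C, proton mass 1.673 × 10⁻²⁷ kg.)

λ = 23.8 pm

KE = eV = 1.602 × 10⁻¹⁹ × 1.450 = 2.323 × 10⁻¹⁹ J.
p = √(2mKE) = √(2 × 1.673 × 10⁻²⁷ × 2.323 × 10⁻¹⁹) = 2.788 × 10⁻²³ kg·m/s.
λ = h/p = 6.626 × 10⁻³⁴ / 2.788 × 10⁻²³ = 2.38 × 10⁻¹¹ m = 23.8 pm.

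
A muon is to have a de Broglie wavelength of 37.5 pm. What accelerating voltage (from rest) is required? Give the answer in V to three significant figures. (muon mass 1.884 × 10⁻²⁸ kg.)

p = h/λ = 6.626 × 10⁻³⁴ / 3.750 × 10⁻¹¹ = 1.767 × 10⁻²³ kg·m/s.
KE = p²/(2m) = 8.286 × 10⁻¹⁹ J.
V = KE/e = 8.286 × 10⁻¹⁹ / (1.602 × 10⁻¹⁹) = 5.17 V.

V = 5.17 V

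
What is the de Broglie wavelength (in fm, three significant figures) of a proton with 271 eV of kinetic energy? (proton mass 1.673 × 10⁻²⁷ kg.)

KE = 271 eV = 4.341 × 10⁻¹⁷ J.
p = √(2mKE) = √(2 × 1.673 × 10⁻²⁷ × 4.341 × 10⁻¹⁷) = 3.811 × 10⁻²² kg·m/s.
λ = h/p = 6.626 × 10⁻³⁴ / 3.811 × 10⁻²² = 1.74 × 10⁻¹² m = 1740 fm.

λ = 1740 fm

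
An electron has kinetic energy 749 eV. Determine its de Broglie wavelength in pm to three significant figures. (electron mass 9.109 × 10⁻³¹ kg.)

λ = 44.8 pm

KE = 749 eV = 1.200 × 10⁻¹⁶ J.
p = √(2mKE) = √(2 × 9.109 × 10⁻³¹ × 1.200 × 10⁻¹⁶) = 1.479 × 10⁻²³ kg·m/s.
λ = h/p = 6.626 × 10⁻³⁴ / 1.479 × 10⁻²³ = 4.48 × 10⁻¹¹ m = 44.8 pm.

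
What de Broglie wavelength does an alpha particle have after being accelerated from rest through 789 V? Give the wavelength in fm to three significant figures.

KE = 2eV = 2 × 1.602 × 10⁻¹⁹ × 789.0 = 2.528 × 10⁻¹⁶ J.
p = √(2mKE) = √(2 × 6.645 × 10⁻²⁷ × 2.528 × 10⁻¹⁶) = 1.833 × 10⁻²¹ kg·m/s.
λ = h/p = 6.626 × 10⁻³⁴ / 1.833 × 10⁻²¹ = 3.61 × 10⁻¹³ m = 361 fm.

λ = 361 fm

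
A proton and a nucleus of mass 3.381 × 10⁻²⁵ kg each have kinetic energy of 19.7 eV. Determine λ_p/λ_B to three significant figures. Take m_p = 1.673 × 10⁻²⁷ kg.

λ_p/λ_B = 14.2

At fixed KE, p = √(2mKE) so λ = h/p ∝ 1/√m.
λ_p/λ_B = √(m_B/m_p) = √(3.381 × 10⁻²⁵/1.673 × 10⁻²⁷) = √(202.1) = 14.2.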